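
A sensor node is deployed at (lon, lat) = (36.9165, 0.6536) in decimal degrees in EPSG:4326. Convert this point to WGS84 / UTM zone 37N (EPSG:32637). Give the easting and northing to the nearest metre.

Zone 37 central meridian λ₀ = 6×37 − 183 = 39°; Δλ = -2.0835°.
Transverse Mercator on WGS84 with k₀ = 0.9996 gives E = 268122.158 m, N = 72290.579 m.

E 268122 m, N 72291 m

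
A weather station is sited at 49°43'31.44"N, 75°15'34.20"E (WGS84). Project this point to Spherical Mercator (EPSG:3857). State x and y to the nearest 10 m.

Web Mercator is spherical with R = a = 6378137 m.
x = R·λ = 6378137 × 1.313526068 = 8377849.217 m.
y = R·ln tan(π/4 + φ/2) = 6378137 × 1.003248296 = 6398855.075 m.

x 8377850 m, y 6398860 m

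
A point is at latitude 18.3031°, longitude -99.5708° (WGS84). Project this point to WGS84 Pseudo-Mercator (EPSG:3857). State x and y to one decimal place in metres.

Web Mercator is spherical with R = a = 6378137 m.
x = R·λ = 6378137 × -1.737838299 = -11084170.754 m.
y = R·ln tan(π/4 + φ/2) = 6378137 × 0.325025404 = 2073056.557 m.

x -11084170.8 m, y 2073056.6 m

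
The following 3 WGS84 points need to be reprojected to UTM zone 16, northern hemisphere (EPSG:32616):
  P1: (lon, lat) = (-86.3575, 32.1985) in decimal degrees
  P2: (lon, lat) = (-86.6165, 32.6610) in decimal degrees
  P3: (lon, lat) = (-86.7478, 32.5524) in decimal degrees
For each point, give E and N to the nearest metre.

P1: E 560557 m, N 3562619 m; P2: E 535961 m, N 3613771 m; P3: E 523678 m, N 3601696 m

UTM zone 16N: λ₀ = -87°, k₀ = 0.9996.
P1 (32.1985°, -86.3575°) → (560557.002, 3562619.193) m.
P2 (32.6610°, -86.6165°) → (535961.458, 3613771.342) m.
P3 (32.5524°, -86.7478°) → (523677.743, 3601695.782) m.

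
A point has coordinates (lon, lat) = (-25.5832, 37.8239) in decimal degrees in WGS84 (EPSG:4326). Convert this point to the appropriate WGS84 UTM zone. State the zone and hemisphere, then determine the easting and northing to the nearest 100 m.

Longitude -25.5832° lies in the 6° band [-30°, -24°), giving zone 26; latitude is north of the equator, so 26N.
Zone 26 central meridian λ₀ = 6×26 − 183 = -27°; Δλ = +1.4168°.
Transverse Mercator on WGS84 with k₀ = 0.9996 gives E = 624691.303 m, N = 4187222.171 m.

Zone 26N: E 624700 m, N 4187200 m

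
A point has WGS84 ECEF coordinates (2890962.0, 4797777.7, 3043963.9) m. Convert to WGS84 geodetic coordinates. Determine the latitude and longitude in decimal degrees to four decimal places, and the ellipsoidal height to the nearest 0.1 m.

λ = atan2(Y, X) = 58.92839989°; p = √(X²+Y²) = 5601458.0 m.
Bowring's method on WGS84 (a = 6378137 m, b = 6356752.314 m) gives φ = 28.68239964°, h = 1868.974 m.

lat 28.6824°, lon 58.9284°, h 1869.0 m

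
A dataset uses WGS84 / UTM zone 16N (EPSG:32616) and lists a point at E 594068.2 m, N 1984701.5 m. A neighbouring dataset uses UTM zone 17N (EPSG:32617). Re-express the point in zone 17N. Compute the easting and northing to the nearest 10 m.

E -41880 m, N 1991940 m

UTM 16N → geographic: φ = 17.94840037°, λ = -86.11169955°.
UTM 17N (λ₀ = -81°) forward: E = -41881.477 m, N = 1991939.814 m.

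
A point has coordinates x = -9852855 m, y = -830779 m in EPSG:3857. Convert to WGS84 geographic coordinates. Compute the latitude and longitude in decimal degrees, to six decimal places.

lat -7.442001°, lon -88.509702°

R = 6378137 m. λ = x/R = -88.50970239°.
φ = 2·arctan(exp(y/R)) − 90° = 2·arctan(0.87787) − 90° = -7.44200070°.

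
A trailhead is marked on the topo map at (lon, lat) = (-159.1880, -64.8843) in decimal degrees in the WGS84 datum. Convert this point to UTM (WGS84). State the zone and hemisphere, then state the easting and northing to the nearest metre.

Longitude -159.1880° lies in the 6° band [-162°, -156°), giving zone 4; latitude is south of the equator, so 4S.
Zone 4 central meridian λ₀ = 6×4 − 183 = -159°; Δλ = -0.1880°.
Transverse Mercator on WGS84 with k₀ = 0.9996 gives E = 491096.231 m, N = 2804426.626 m.

Zone 4S: E 491096 m, N 2804427 m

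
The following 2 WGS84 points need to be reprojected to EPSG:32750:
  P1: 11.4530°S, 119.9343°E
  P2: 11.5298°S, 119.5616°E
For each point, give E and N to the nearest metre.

UTM zone 50S: λ₀ = 117°, k₀ = 0.9996.
P1 (-11.4530°, 119.9343°) → (820184.606, 8732302.340) m.
P2 (-11.5298°, 119.5616°) → (779413.639, 8724190.234) m.

P1: E 820185 m, N 8732302 m; P2: E 779414 m, N 8724190 m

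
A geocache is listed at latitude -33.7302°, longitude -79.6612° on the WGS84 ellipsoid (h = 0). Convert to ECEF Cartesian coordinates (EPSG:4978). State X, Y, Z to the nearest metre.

WGS84: a = 6378137 m, e² = 0.006694380; N(φ) = a/√(1−e²sin²φ) = 6384729.888 m.
X = (N+h)·cosφ·cosλ = 952965.687 m; Y = (N+h)·cosφ·sinλ = -5223720.850 m; Z = (N(1−e²)+h)·sinφ = -3521597.308 m.

X 952966 m, Y -5223721 m, Z -3521597 m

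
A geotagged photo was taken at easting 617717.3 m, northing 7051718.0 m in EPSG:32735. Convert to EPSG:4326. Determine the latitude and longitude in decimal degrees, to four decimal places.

lat -26.6506°, lon 28.1828°

Zone 35S: λ₀ = 27°, k₀ = 0.9996, false easting 500000 m, false northing 10000000 m.
Meridian distance M = (N − FN)/k₀ = -2949461.8 m.
Inverse transverse Mercator on WGS84 gives φ = -26.65059999°, λ = 28.18280032°.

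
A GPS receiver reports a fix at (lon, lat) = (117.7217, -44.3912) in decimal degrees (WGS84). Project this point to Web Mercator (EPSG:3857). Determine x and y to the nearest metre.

Web Mercator is spherical with R = a = 6378137 m.
x = R·λ = 6378137 × 2.054631266 = 13104719.699 m.
y = R·ln tan(π/4 + φ/2) = 6378137 × -0.866425764 = -5526182.221 m.

x 13104720 m, y -5526182 m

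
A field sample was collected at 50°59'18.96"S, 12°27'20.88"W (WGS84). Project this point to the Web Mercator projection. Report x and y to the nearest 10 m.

Web Mercator is spherical with R = a = 6378137 m.
x = R·λ = 6378137 × -0.217394721 = -1386573.313 m.
y = R·ln tan(π/4 + φ/2) = 6378137 × -1.037807348 = -6619277.442 m.

x -1386570 m, y -6619280 m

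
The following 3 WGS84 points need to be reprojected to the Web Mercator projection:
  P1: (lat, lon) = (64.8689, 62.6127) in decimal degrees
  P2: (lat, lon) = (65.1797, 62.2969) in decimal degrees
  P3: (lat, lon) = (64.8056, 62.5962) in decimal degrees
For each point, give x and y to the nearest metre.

Web Mercator: x = R·λ, y = R·ln tan(π/4+φ/2), R = 6378137 m.
P1 (64.8689°, 62.6127°) → (6970013.881, 9573923.616) m.
P2 (65.1797°, 62.2969°) → (6934859.186, 9655865.250) m.
P3 (64.8056°, 62.5962°) → (6968177.110, 9557350.997) m.

P1: x 6970014 m, y 9573924 m; P2: x 6934859 m, y 9655865 m; P3: x 6968177 m, y 9557351 m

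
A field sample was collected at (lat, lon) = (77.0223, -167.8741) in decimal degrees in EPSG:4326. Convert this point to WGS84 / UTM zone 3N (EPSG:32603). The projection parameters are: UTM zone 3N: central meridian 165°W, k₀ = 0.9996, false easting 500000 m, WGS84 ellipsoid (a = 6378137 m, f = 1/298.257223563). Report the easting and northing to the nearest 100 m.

Zone 3 central meridian λ₀ = 6×3 − 183 = -165°; Δλ = -2.8741°.
Transverse Mercator on WGS84 with k₀ = 0.9996 gives E = 427976.283 m, N = 8551022.383 m.

E 428000 m, N 8551000 m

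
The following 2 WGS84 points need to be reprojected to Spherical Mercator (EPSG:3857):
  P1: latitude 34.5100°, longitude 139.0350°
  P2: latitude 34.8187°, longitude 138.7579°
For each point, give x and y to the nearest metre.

P1: x 15477305 m, y 4097490 m; P2: x 15446459 m, y 4139270 m

Web Mercator: x = R·λ, y = R·ln tan(π/4+φ/2), R = 6378137 m.
P1 (34.5100°, 139.0350°) → (15477305.402, 4097489.879) m.
P2 (34.8187°, 138.7579°) → (15446458.772, 4139270.412) m.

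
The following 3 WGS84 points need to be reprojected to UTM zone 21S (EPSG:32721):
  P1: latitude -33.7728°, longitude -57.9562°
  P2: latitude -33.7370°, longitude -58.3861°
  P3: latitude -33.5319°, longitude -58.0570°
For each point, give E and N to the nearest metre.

UTM zone 21S: λ₀ = -57°, k₀ = 0.9996.
P1 (-33.7728°, -57.9562°) → (411461.022, 6262624.316) m.
P2 (-33.7370°, -58.3861°) → (371598.695, 6266141.629) m.
P3 (-33.5319°, -58.0570°) → (401853.998, 6289243.923) m.

P1: E 411461 m, N 6262624 m; P2: E 371599 m, N 6266142 m; P3: E 401854 m, N 6289244 m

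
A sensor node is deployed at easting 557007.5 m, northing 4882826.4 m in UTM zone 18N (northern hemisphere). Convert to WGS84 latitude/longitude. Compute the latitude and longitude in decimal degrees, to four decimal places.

Zone 18N: λ₀ = -75°, k₀ = 0.9996, false easting 500000 m.
Meridian distance M = (N − FN)/k₀ = 4884780.3 m.
Inverse transverse Mercator on WGS84 gives φ = 44.09639977°, λ = -74.28780022°.

lat 44.0964°, lon -74.2878°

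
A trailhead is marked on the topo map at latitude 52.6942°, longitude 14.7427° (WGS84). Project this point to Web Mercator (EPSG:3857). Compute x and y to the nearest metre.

x 1641150 m, y 6926632 m

Web Mercator is spherical with R = a = 6378137 m.
x = R·λ = 6378137 × 0.257308656 = 1641149.857 m.
y = R·ln tan(π/4 + φ/2) = 6378137 × 1.085996163 = 6926632.306 m.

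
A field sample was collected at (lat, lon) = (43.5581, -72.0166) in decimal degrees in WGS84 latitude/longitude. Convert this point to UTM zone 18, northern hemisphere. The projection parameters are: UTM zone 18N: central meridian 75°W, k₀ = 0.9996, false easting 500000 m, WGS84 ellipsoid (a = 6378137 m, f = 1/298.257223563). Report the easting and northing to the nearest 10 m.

E 740970 m, N 4827120 m

Zone 18 central meridian λ₀ = 6×18 − 183 = -75°; Δλ = +2.9834°.
Transverse Mercator on WGS84 with k₀ = 0.9996 gives E = 740965.206 m, N = 4827118.940 m.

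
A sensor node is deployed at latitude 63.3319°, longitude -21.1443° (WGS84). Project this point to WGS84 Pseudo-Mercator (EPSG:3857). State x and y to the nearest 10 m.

Web Mercator is spherical with R = a = 6378137 m.
x = R·λ = 6378137 × -0.369037653 = -2353772.709 m.
y = R·ln tan(π/4 + φ/2) = 6378137 × 1.439621028 = 9182100.147 m.

x -2353770 m, y 9182100 m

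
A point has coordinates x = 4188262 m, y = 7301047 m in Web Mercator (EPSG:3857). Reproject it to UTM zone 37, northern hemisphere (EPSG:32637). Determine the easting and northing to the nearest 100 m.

E 411300 m, N 6060700 m

Web Mercator inverse (R = 6378137 m) → φ = 54.68540251°, λ = 37.62379768°.
UTM 37N forward: E = 411281.729 m, N = 6060653.725 m.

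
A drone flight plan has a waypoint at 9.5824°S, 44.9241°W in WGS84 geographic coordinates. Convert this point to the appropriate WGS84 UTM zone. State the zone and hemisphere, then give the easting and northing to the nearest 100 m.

Zone 23S: E 508300 m, N 8940800 m

Longitude -44.9241° lies in the 6° band [-48°, -42°), giving zone 23; latitude is south of the equator, so 23S.
Zone 23 central meridian λ₀ = 6×23 − 183 = -45°; Δλ = +0.0759°.
Transverse Mercator on WGS84 with k₀ = 0.9996 gives E = 508328.703 m, N = 8940757.347 m.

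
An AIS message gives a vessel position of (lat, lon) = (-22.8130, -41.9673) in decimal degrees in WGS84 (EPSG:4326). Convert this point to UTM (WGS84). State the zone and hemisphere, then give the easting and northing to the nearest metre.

Longitude -41.9673° lies in the 6° band [-42°, -36°), giving zone 24; latitude is south of the equator, so 24S.
Zone 24 central meridian λ₀ = 6×24 − 183 = -39°; Δλ = -2.9673°.
Transverse Mercator on WGS84 with k₀ = 0.9996 gives E = 195393.404 m, N = 7474120.728 m.

Zone 24S: E 195393 m, N 7474121 m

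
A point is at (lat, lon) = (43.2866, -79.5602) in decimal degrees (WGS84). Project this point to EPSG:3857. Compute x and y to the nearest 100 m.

Web Mercator is spherical with R = a = 6378137 m.
x = R·λ = 6378137 × -1.388587444 = -8856600.951 m.
y = R·ln tan(π/4 + φ/2) = 6378137 × 0.839696220 = 5355697.532 m.

x -8856600 m, y 5355700 m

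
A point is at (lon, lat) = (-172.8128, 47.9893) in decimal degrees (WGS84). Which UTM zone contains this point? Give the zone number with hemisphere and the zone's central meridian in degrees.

UTM zone = ⌊(λ + 180)/6⌋ + 1; -172.8128° ∈ [-174°, -168°) → zone 2.
Hemisphere: N (φ ≥ 0).
Central meridian λ₀ = 6×2 − 183 = -171°.

Zone 2N, central meridian -171°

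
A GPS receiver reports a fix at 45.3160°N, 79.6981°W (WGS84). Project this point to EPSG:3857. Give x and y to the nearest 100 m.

Web Mercator is spherical with R = a = 6378137 m.
x = R·λ = 6378137 × -1.390994253 = -8871951.909 m.
y = R·ln tan(π/4 + φ/2) = 6378137 × 0.889194943 = 5671407.165 m.

x -8872000 m, y 5671400 m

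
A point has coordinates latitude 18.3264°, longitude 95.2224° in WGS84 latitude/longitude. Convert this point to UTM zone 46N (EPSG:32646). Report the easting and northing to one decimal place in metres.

E 734880.0 m, N 2027730.6 m

Zone 46 central meridian λ₀ = 6×46 − 183 = 93°; Δλ = +2.2224°.
Transverse Mercator on WGS84 with k₀ = 0.9996 gives E = 734880.022 m, N = 2027730.610 m.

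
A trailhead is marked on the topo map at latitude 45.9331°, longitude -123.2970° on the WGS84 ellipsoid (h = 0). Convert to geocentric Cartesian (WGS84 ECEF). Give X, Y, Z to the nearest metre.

WGS84: a = 6378137 m, e² = 0.006694380; N(φ) = a/√(1−e²sin²φ) = 6389187.690 m.
X = (N+h)·cosφ·cosλ = -2439479.606 m; Y = (N+h)·cosφ·sinλ = -3714176.561 m; Z = (N(1−e²)+h)·sinφ = 4560078.954 m.

X -2439480 m, Y -3714177 m, Z 4560079 m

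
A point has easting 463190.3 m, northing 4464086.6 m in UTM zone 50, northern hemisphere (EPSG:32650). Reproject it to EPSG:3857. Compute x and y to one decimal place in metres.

x 12976145.6 m, y 4913502.4 m

Unproject from UTM 50N (λ₀ = 117°) → φ = 40.32649978°, λ = 116.56669948°.
Web Mercator (R = 6378137 m): x = 12976145.630 m, y = 4913502.393 m.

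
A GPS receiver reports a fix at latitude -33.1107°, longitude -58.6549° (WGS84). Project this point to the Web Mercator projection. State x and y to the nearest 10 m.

x -6529430 m, y -3910010 m

Web Mercator is spherical with R = a = 6378137 m.
x = R·λ = 6378137 × -1.023721127 = -6529433.601 m.
y = R·ln tan(π/4 + φ/2) = 6378137 × -0.613032735 = -3910006.772 m.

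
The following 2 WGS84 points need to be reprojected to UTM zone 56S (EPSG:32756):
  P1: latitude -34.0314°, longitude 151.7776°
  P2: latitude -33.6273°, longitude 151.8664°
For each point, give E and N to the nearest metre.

P1: E 387152 m, N 6233689 m; P2: E 394857 m, N 6278591 m

UTM zone 56S: λ₀ = 153°, k₀ = 0.9996.
P1 (-34.0314°, 151.7776°) → (387152.338, 6233688.681) m.
P2 (-33.6273°, 151.8664°) → (394856.847, 6278590.950) m.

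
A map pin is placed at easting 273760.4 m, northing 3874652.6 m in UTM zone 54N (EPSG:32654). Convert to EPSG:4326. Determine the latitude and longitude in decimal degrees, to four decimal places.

lat 34.9892°, lon 138.5213°

Zone 54N: λ₀ = 141°, k₀ = 0.9996, false easting 500000 m.
Meridian distance M = (N − FN)/k₀ = 3876203.1 m.
Inverse transverse Mercator on WGS84 gives φ = 34.98920005°, λ = 138.52129948°.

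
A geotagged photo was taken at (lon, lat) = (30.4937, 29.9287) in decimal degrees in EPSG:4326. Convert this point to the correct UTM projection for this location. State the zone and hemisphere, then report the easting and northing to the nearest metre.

Zone 36N: E 258062 m, N 3313526 m

Longitude 30.4937° lies in the 6° band [30°, 36°), giving zone 36; latitude is north of the equator, so 36N.
Zone 36 central meridian λ₀ = 6×36 − 183 = 33°; Δλ = -2.5063°.
Transverse Mercator on WGS84 with k₀ = 0.9996 gives E = 258061.525 m, N = 3313525.928 m.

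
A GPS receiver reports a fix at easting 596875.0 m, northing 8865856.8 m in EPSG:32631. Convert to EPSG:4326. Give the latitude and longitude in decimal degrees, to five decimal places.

lat 79.82240°, lon 7.91660°

Zone 31N: λ₀ = 3°, k₀ = 0.9996, false easting 500000 m.
Meridian distance M = (N − FN)/k₀ = 8869404.6 m.
Inverse transverse Mercator on WGS84 gives φ = 79.82240018°, λ = 7.91660003°.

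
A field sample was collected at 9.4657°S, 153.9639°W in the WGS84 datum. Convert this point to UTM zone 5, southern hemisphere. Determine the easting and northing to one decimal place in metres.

Zone 5 central meridian λ₀ = 6×5 − 183 = -153°; Δλ = -0.9639°.
Transverse Mercator on WGS84 with k₀ = 0.9996 gives E = 394188.130 m, N = 8953514.283 m.

E 394188.1 m, N 8953514.3 m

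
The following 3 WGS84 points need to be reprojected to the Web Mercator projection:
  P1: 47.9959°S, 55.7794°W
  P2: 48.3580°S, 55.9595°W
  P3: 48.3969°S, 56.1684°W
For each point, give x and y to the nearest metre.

Web Mercator: x = R·λ, y = R·ln tan(π/4+φ/2), R = 6378137 m.
P1 (-47.9959°, -55.7794°) → (-6209334.405, -6106172.768) m.
P2 (-48.3580°, -55.9595°) → (-6229383.045, -6166621.281) m.
P3 (-48.3969°, -56.1684°) → (-6252637.687, -6173140.696) m.

P1: x -6209334 m, y -6106173 m; P2: x -6229383 m, y -6166621 m; P3: x -6252638 m, y -6173141 m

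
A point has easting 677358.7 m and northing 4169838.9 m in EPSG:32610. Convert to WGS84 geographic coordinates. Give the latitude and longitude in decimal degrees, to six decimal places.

lat 37.658600°, lon -120.989299°

Zone 10N: λ₀ = -123°, k₀ = 0.9996, false easting 500000 m.
Meridian distance M = (N − FN)/k₀ = 4171507.5 m.
Inverse transverse Mercator on WGS84 gives φ = 37.65860044°, λ = -120.98929949°.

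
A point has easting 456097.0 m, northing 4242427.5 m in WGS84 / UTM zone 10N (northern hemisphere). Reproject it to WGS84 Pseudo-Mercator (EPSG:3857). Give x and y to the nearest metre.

x -13748213 m, y 4625993 m

Unproject from UTM 10N (λ₀ = -123°) → φ = 38.32889970°, λ = -123.50229955°.
Web Mercator (R = 6378137 m): x = -13748213.097 m, y = 4625993.068 m.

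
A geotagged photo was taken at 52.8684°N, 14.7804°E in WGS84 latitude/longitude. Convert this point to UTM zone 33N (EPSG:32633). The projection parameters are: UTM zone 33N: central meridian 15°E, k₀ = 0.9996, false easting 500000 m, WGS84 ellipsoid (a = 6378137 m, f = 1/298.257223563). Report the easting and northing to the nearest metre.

Zone 33 central meridian λ₀ = 6×33 − 183 = 15°; Δλ = -0.2196°.
Transverse Mercator on WGS84 with k₀ = 0.9996 gives E = 485217.801 m, N = 5857653.860 m.

E 485218 m, N 5857654 m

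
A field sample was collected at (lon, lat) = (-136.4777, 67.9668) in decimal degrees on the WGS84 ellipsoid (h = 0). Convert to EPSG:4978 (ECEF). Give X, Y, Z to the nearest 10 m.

WGS84: a = 6378137 m, e² = 0.006694380; N(φ) = a/√(1−e²sin²φ) = 6396560.876 m.
X = (N+h)·cosφ·cosλ = -1739987.126 m; Y = (N+h)·cosφ·sinλ = -1652473.680 m; Z = (N(1−e²)+h)·sinφ = 5889704.854 m.

X -1739990 m, Y -1652470 m, Z 5889700 m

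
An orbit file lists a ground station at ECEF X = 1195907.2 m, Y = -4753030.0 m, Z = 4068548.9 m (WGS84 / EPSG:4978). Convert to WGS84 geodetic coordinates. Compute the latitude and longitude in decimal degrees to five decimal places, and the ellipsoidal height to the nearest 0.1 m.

lat 39.88590°, lon -75.87700°, h 431.0 m

λ = atan2(Y, X) = -75.87699988°; p = √(X²+Y²) = 4901172.1 m.
Bowring's method on WGS84 (a = 6378137 m, b = 6356752.314 m) gives φ = 39.88589976°, h = 431.043 m.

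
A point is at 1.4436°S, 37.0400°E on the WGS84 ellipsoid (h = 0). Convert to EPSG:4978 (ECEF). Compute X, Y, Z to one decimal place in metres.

X 5089520.6 m, Y 3840802.6 m, Z -159608.5 m

WGS84: a = 6378137 m, e² = 0.006694380; N(φ) = a/√(1−e²sin²φ) = 6378150.550 m.
X = (N+h)·cosφ·cosλ = 5089520.637 m; Y = (N+h)·cosφ·sinλ = 3840802.615 m; Z = (N(1−e²)+h)·sinφ = -159608.475 m.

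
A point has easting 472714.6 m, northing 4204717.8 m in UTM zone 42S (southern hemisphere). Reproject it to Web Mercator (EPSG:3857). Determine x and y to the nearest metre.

x 7636495 m, y -6855863 m

Unproject from UTM 42S (λ₀ = 69°) → φ = -52.30720026°, λ = 68.59980047°.
Web Mercator (R = 6378137 m): x = 7636494.857 m, y = -6855862.940 m.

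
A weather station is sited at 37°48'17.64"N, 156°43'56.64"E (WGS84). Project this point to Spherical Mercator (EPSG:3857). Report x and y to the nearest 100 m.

x 17447400 m, y 4551900 m

Web Mercator is spherical with R = a = 6378137 m.
x = R·λ = 6378137 × 2.735496425 = 17447370.959 m.
y = R·ln tan(π/4 + φ/2) = 6378137 × 0.713672546 = 4551901.270 m.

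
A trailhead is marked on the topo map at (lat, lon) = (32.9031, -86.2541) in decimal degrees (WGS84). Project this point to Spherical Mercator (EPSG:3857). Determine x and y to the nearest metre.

x -9601762 m, y 3882449 m

Web Mercator is spherical with R = a = 6378137 m.
x = R·λ = 6378137 × -1.505418038 = -9601762.491 m.
y = R·ln tan(π/4 + φ/2) = 6378137 × 0.608712099 = 3882449.161 m.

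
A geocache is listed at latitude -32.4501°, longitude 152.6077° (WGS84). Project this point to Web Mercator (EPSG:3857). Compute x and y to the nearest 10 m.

x 16988210 m, y -3822540 m

Web Mercator is spherical with R = a = 6378137 m.
x = R·λ = 6378137 × 2.663506829 = 16988211.455 m.
y = R·ln tan(π/4 + φ/2) = 6378137 × -0.599319103 = -3822539.347 m.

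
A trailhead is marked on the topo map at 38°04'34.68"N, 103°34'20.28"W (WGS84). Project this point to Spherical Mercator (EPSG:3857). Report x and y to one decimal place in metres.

x -11529615.7 m, y 4590210.1 m

Web Mercator is spherical with R = a = 6378137 m.
x = R·λ = 6378137 × -1.807677649 = -11529615.696 m.
y = R·ln tan(π/4 + φ/2) = 6378137 × 0.719678812 = 4590210.058 m.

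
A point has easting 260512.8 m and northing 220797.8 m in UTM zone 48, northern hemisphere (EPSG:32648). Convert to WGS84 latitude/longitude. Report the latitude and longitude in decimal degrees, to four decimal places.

Zone 48N: λ₀ = 105°, k₀ = 0.9996, false easting 500000 m.
Meridian distance M = (N − FN)/k₀ = 220886.2 m.
Inverse transverse Mercator on WGS84 gives φ = 1.99620031°, λ = 102.84699990°.

lat 1.9962°, lon 102.8470°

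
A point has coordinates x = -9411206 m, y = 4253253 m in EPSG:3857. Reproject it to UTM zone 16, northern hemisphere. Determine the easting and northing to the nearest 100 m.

E 722500 m, N 3948500 m

Web Mercator inverse (R = 6378137 m) → φ = 35.65499886°, λ = -84.54230192°.
UTM 16N forward: E = 722489.297 m, N = 3948466.400 m.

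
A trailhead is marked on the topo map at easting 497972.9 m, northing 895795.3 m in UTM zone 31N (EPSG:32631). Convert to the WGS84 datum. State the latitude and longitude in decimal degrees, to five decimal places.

lat 8.10400°, lon 2.98160°

Zone 31N: λ₀ = 3°, k₀ = 0.9996, false easting 500000 m.
Meridian distance M = (N − FN)/k₀ = 896153.8 m.
Inverse transverse Mercator on WGS84 gives φ = 8.10400012°, λ = 2.98160043°.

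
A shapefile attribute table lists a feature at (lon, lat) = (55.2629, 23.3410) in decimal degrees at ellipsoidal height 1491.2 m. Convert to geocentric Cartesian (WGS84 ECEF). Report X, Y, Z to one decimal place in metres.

WGS84: a = 6378137 m, e² = 0.006694380; N(φ) = a/√(1−e²sin²φ) = 6381490.910 m.
X = (N+h)·cosφ·cosλ = 3339449.401 m; Y = (N+h)·cosφ·sinλ = 4816111.3504 m; Z = (N(1−e²)+h)·sinφ = 2512028.459 m.

X 3339449.4 m, Y 4816111.4 m, Z 2512028.5 m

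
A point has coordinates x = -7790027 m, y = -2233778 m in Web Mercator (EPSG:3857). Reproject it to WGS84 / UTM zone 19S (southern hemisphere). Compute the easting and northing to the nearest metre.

E 397374 m, N 7824928 m

Web Mercator inverse (R = 6378137 m) → φ = -19.66830313°, λ = -69.97900318°.
UTM 19S forward: E = 397374.463 m, N = 7824928.468 m.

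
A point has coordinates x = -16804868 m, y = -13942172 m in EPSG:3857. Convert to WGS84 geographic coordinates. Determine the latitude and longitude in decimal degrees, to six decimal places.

R = 6378137 m. λ = x/R = -150.96069772°.
φ = 2·arctan(exp(y/R)) − 90° = 2·arctan(0.11237) − 90° = -77.17679975°.

lat -77.176800°, lon -150.960698°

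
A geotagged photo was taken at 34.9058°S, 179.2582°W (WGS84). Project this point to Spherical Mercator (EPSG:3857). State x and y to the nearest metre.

x -19954932 m, y -4151087 m

Web Mercator is spherical with R = a = 6378137 m.
x = R·λ = 6378137 × -3.128645801 = -19954931.545 m.
y = R·ln tan(π/4 + φ/2) = 6378137 × -0.650830658 = -4151087.097 m.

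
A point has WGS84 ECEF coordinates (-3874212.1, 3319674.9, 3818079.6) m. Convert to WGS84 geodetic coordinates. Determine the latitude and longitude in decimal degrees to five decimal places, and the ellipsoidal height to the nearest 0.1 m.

lat 36.99440°, lon 139.40790°, h 1965.6 m

λ = atan2(Y, X) = 139.40789984°; p = √(X²+Y²) = 5101937.0 m.
Bowring's method on WGS84 (a = 6378137 m, b = 6356752.314 m) gives φ = 36.99440038°, h = 1965.569 m.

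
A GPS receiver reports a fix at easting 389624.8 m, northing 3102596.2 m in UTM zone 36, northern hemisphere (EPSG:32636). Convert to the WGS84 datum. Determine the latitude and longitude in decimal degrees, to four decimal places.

Zone 36N: λ₀ = 33°, k₀ = 0.9996, false easting 500000 m.
Meridian distance M = (N − FN)/k₀ = 3103837.7 m.
Inverse transverse Mercator on WGS84 gives φ = 28.04410032°, λ = 31.87699980°.

lat 28.0441°, lon 31.8770°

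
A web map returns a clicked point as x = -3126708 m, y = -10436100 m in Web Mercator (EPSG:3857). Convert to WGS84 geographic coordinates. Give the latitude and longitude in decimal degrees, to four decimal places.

lat -67.9633°, lon -28.0877°

R = 6378137 m. λ = x/R = -28.08769585°.
φ = 2·arctan(exp(y/R)) − 90° = 2·arctan(0.19471) − 90° = -67.96329986°.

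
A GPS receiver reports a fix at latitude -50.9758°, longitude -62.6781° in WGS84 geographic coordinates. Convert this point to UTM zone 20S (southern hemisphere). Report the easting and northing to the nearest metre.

E 522599 m, N 4352817 m

Zone 20 central meridian λ₀ = 6×20 − 183 = -63°; Δλ = +0.3219°.
Transverse Mercator on WGS84 with k₀ = 0.9996 gives E = 522599.317 m, N = 4352816.918 m.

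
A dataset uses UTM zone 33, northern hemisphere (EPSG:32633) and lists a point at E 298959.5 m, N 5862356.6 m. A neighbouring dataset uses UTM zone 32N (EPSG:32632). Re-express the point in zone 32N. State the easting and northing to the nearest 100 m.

E 702700 m, N 5862400 m

UTM 33N → geographic: φ = 52.87329989°, λ = 12.01270028°.
UTM 32N (λ₀ = 9°) forward: E = 702749.491 m, N = 5862428.010 m.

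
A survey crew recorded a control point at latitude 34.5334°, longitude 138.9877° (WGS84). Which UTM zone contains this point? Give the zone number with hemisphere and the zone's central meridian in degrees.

Zone 54N, central meridian 141°

UTM zone = ⌊(λ + 180)/6⌋ + 1; 138.9877° ∈ [138°, 144°) → zone 54.
Hemisphere: N (φ ≥ 0).
Central meridian λ₀ = 6×54 − 183 = 141°.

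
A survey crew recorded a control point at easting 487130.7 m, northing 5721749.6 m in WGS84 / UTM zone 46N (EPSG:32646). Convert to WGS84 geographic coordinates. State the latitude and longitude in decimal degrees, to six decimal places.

Zone 46N: λ₀ = 93°, k₀ = 0.9996, false easting 500000 m.
Meridian distance M = (N − FN)/k₀ = 5724039.2 m.
Inverse transverse Mercator on WGS84 gives φ = 51.64659976°, λ = 92.81400001°.

lat 51.646600°, lon 92.814000°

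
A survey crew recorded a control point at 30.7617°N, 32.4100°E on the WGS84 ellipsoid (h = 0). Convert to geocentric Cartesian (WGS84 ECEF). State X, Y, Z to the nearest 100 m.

WGS84: a = 6378137 m, e² = 0.006694380; N(φ) = a/√(1−e²sin²φ) = 6383729.204 m.
X = (N+h)·cosφ·cosλ = 4631090.973 m; Y = (N+h)·cosφ·sinλ = 2940113.631 m; Z = (N(1−e²)+h)·sinφ = 3243219.177 m.

X 4631100 m, Y 2940100 m, Z 3243200 m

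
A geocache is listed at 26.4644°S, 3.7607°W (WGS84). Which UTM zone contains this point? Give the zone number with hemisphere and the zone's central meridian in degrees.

Zone 30S, central meridian -3°

UTM zone = ⌊(λ + 180)/6⌋ + 1; -3.7607° ∈ [-6°, 0°) → zone 30.
Hemisphere: S (φ < 0).
Central meridian λ₀ = 6×30 − 183 = -3°.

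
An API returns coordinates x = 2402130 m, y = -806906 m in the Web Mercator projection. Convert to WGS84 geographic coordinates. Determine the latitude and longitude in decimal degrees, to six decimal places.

lat -7.229301°, lon 21.578701°

R = 6378137 m. λ = x/R = 21.57870093°.
φ = 2·arctan(exp(y/R)) − 90° = 2·arctan(0.88116) − 90° = -7.22930129°.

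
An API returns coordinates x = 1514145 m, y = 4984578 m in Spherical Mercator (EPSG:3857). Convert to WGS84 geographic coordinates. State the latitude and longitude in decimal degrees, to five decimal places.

R = 6378137 m. λ = x/R = 13.60179596°.
φ = 2·arctan(exp(y/R)) − 90° = 2·arctan(2.18477) − 90° = 40.81150279°.

lat 40.81150°, lon 13.60180°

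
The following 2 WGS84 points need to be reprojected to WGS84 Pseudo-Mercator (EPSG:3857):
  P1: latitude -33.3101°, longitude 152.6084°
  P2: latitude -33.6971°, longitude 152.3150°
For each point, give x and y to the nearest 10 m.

P1: x 16988290 m, y -3936540 m; P2: x 16955630 m, y -3988200 m

Web Mercator: x = R·λ, y = R·ln tan(π/4+φ/2), R = 6378137 m.
P1 (-33.3101°, 152.6084°) → (16988289.379, -3936537.259) m.
P2 (-33.6971°, 152.3150°) → (16955628.240, -3988202.112) m.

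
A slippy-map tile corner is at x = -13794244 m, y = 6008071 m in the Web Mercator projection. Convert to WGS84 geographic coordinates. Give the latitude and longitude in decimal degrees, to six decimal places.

lat 47.402801°, lon -123.915802°

R = 6378137 m. λ = x/R = -123.91580218°.
φ = 2·arctan(exp(y/R)) − 90° = 2·arctan(2.56505) − 90° = 47.40280051°.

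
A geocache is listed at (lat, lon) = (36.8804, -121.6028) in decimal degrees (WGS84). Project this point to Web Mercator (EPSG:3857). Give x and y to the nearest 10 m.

x -13536760 m, y 4422450 m

Web Mercator is spherical with R = a = 6378137 m.
x = R·λ = 6378137 × -2.122369240 = -13536761.775 m.
y = R·ln tan(π/4 + φ/2) = 6378137 × 0.693376322 = 4422449.175 m.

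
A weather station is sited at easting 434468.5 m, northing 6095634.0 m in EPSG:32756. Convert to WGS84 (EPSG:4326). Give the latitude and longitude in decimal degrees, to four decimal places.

Zone 56S: λ₀ = 153°, k₀ = 0.9996, false easting 500000 m, false northing 10000000 m.
Meridian distance M = (N − FN)/k₀ = -3905928.4 m.
Inverse transverse Mercator on WGS84 gives φ = -35.28029991°, λ = 152.27940000°.

lat -35.2803°, lon 152.2794°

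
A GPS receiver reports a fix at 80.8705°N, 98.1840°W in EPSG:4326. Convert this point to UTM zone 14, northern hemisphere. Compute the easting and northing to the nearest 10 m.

Zone 14 central meridian λ₀ = 6×14 − 183 = -99°; Δλ = +0.8160°.
Transverse Mercator on WGS84 with k₀ = 0.9996 gives E = 514453.747 m, N = 8978851.017 m.

E 514450 m, N 8978850 m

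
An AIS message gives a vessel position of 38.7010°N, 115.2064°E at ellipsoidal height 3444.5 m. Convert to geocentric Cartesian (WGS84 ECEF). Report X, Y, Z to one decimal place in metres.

WGS84: a = 6378137 m, e² = 0.006694380; N(φ) = a/√(1−e²sin²φ) = 6386499.648 m.
X = (N+h)·cosφ·cosλ = -2123795.925 m; Y = (N+h)·cosφ·sinλ = 4511987.806 m; Z = (N(1−e²)+h)·sinφ = 3968620.699 m.

X -2123795.9 m, Y 4511987.8 m, Z 3968620.7 m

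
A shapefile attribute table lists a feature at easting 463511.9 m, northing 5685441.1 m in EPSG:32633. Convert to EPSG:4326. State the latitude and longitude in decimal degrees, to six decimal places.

lat 51.319100°, lon 14.476400°

Zone 33N: λ₀ = 15°, k₀ = 0.9996, false easting 500000 m.
Meridian distance M = (N − FN)/k₀ = 5687716.2 m.
Inverse transverse Mercator on WGS84 gives φ = 51.31909964°, λ = 14.47640004°.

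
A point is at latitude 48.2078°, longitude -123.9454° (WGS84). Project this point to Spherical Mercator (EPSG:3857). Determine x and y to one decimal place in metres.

x -13797538.8 m, y 6141495.2 m

Web Mercator is spherical with R = a = 6378137 m.
x = R·λ = 6378137 × -2.163255323 = -13797538.814 m.
y = R·ln tan(π/4 + φ/2) = 6378137 × 0.962897981 = 6141495.239 m.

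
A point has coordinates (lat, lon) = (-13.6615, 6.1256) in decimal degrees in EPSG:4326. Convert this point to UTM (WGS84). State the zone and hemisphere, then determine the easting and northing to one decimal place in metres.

Longitude 6.1256° lies in the 6° band [6°, 12°), giving zone 32; latitude is south of the equator, so 32S.
Zone 32 central meridian λ₀ = 6×32 − 183 = 9°; Δλ = -2.8744°.
Transverse Mercator on WGS84 with k₀ = 0.9996 gives E = 189025.656 m, N = 8487866.113 m.

Zone 32S: E 189025.7 m, N 8487866.1 m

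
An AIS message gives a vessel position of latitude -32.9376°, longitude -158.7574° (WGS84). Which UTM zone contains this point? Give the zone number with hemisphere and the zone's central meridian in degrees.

Zone 4S, central meridian -159°

UTM zone = ⌊(λ + 180)/6⌋ + 1; -158.7574° ∈ [-162°, -156°) → zone 4.
Hemisphere: S (φ < 0).
Central meridian λ₀ = 6×4 − 183 = -159°.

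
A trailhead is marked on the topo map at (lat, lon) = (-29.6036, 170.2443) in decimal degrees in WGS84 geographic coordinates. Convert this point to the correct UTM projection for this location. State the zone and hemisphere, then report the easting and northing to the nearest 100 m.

Longitude 170.2443° lies in the 6° band [168°, 174°), giving zone 59; latitude is south of the equator, so 59S.
Zone 59 central meridian λ₀ = 6×59 − 183 = 171°; Δλ = -0.7557°.
Transverse Mercator on WGS84 with k₀ = 0.9996 gives E = 426825.467 m, N = 6724899.264 m.

Zone 59S: E 426800 m, N 6724900 m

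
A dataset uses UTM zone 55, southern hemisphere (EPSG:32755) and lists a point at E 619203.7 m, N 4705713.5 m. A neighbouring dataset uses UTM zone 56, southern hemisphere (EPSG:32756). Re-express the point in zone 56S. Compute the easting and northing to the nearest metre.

E 169858 m, N 4697524 m

UTM 55S → geographic: φ = -47.79089957°, λ = 148.59159996°.
UTM 56S (λ₀ = 153°) forward: E = 169858.073 m, N = 4697523.699 m.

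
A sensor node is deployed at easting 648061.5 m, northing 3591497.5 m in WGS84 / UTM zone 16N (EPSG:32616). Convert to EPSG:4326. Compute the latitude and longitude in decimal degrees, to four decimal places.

lat 32.4508°, lon -85.4248°

Zone 16N: λ₀ = -87°, k₀ = 0.9996, false easting 500000 m.
Meridian distance M = (N − FN)/k₀ = 3592934.7 m.
Inverse transverse Mercator on WGS84 gives φ = 32.45079995°, λ = -85.42479960°.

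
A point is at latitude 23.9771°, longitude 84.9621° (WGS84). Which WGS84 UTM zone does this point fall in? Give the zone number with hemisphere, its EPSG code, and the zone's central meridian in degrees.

Zone 45N (EPSG:32645), central meridian 87°

UTM zone = ⌊(λ + 180)/6⌋ + 1; 84.9621° ∈ [84°, 90°) → zone 45.
Hemisphere: N (φ ≥ 0).
Central meridian λ₀ = 6×45 − 183 = 87°.
EPSG code: 32645.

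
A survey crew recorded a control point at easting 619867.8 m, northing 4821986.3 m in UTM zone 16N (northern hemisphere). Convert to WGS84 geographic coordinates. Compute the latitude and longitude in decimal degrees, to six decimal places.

lat 43.541200°, lon -85.516301°

Zone 16N: λ₀ = -87°, k₀ = 0.9996, false easting 500000 m.
Meridian distance M = (N − FN)/k₀ = 4823915.9 m.
Inverse transverse Mercator on WGS84 gives φ = 43.54120038°, λ = -85.51630051°.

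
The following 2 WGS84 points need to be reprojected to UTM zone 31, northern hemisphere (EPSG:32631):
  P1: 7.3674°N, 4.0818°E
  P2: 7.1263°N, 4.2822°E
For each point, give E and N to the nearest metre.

UTM zone 31N: λ₀ = 3°, k₀ = 0.9996.
P1 (7.3674°, 4.0818°) → (619396.933, 814508.534) m.
P2 (7.1263°, 4.2822°) → (641593.419, 787907.503) m.

P1: E 619397 m, N 814509 m; P2: E 641593 m, N 787908 m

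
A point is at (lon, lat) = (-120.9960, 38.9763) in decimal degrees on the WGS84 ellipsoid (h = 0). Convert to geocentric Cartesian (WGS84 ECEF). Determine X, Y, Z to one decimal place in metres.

WGS84: a = 6378137 m, e² = 0.006694380; N(φ) = a/√(1−e²sin²φ) = 6386600.260 m.
X = (N+h)·cosφ·cosλ = -2556858.011 m; Y = (N+h)·cosφ·sinλ = -4255999.329 m; Z = (N(1−e²)+h)·sinφ = 3990271.962 m.

X -2556858.0 m, Y -4255999.3 m, Z 3990272.0 m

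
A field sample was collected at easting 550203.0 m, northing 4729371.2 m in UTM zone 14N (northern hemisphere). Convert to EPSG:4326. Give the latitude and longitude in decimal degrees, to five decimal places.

Zone 14N: λ₀ = -99°, k₀ = 0.9996, false easting 500000 m.
Meridian distance M = (N − FN)/k₀ = 4731263.7 m.
Inverse transverse Mercator on WGS84 gives φ = 42.71519963°, λ = -98.38690038°.

lat 42.71520°, lon -98.38690°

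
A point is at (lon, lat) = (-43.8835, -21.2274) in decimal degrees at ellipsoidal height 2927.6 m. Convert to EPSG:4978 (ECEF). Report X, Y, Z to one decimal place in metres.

X 4288989.4 m, Y -4125008.5 m, Z -2295942.2 m

WGS84: a = 6378137 m, e² = 0.006694380; N(φ) = a/√(1−e²sin²φ) = 6380937.568 m.
X = (N+h)·cosφ·cosλ = 4288989.435 m; Y = (N+h)·cosφ·sinλ = -4125008.458 m; Z = (N(1−e²)+h)·sinφ = -2295942.167 m.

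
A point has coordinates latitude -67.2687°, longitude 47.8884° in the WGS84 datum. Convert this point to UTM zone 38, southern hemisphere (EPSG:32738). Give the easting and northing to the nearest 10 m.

E 624510 m, N 2535770 m

Zone 38 central meridian λ₀ = 6×38 − 183 = 45°; Δλ = +2.8884°.
Transverse Mercator on WGS84 with k₀ = 0.9996 gives E = 624512.860 m, N = 2535769.963 m.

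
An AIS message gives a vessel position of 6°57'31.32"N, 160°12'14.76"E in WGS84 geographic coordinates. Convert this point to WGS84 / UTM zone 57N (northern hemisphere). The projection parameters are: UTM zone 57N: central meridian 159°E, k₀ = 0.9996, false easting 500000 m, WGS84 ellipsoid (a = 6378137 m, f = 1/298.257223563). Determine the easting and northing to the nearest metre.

Zone 57 central meridian λ₀ = 6×57 − 183 = 159°; Δλ = +1.2041°.
Transverse Mercator on WGS84 with k₀ = 0.9996 gives E = 633015.309 m, N = 769352.653 m.

E 633015 m, N 769353 m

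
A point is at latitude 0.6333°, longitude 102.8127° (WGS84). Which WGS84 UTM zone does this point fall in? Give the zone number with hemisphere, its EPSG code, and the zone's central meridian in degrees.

Zone 48N (EPSG:32648), central meridian 105°

UTM zone = ⌊(λ + 180)/6⌋ + 1; 102.8127° ∈ [102°, 108°) → zone 48.
Hemisphere: N (φ ≥ 0).
Central meridian λ₀ = 6×48 − 183 = 105°.
EPSG code: 32648.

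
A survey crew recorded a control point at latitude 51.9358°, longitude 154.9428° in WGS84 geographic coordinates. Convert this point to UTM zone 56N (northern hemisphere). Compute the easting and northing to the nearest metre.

E 633559 m, N 5755681 m

Zone 56 central meridian λ₀ = 6×56 − 183 = 153°; Δλ = +1.9428°.
Transverse Mercator on WGS84 with k₀ = 0.9996 gives E = 633558.873 m, N = 5755680.835 m.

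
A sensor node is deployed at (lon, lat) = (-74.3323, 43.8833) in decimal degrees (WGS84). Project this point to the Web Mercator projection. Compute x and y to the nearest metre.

x -8274634 m, y 5447400 m

Web Mercator is spherical with R = a = 6378137 m.
x = R·λ = 6378137 × -1.297343376 = -8274633.785 m.
y = R·ln tan(π/4 + φ/2) = 6378137 × 0.854073896 = 5447400.315 m.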